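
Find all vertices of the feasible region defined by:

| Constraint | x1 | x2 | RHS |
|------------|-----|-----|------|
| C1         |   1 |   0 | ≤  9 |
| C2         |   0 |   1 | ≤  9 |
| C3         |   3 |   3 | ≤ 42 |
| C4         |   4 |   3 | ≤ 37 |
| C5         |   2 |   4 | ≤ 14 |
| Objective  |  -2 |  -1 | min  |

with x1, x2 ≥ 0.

(0, 0), (7, 0), (0, 3.5)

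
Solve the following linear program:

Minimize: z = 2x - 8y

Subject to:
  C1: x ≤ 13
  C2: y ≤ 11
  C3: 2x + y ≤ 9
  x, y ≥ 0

Evaluate the objective at each vertex of the feasible region:
  z(0, 0) = 0
  z(4.5, 0) = 9
  z(0, 9) = -72  ←
The minimum is at x = 0, y = 9.

x = 0, y = 9, z = -72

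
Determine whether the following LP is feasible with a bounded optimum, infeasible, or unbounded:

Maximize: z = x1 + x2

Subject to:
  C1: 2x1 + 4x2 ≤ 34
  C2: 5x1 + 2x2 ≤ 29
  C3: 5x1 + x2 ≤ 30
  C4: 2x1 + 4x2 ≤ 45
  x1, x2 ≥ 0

Feasible with a bounded optimal solution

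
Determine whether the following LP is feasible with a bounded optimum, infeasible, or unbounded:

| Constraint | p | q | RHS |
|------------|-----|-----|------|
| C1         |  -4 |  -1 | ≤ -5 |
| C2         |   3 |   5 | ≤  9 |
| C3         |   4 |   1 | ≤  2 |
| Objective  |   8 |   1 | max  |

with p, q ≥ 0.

Infeasible (no feasible solution exists)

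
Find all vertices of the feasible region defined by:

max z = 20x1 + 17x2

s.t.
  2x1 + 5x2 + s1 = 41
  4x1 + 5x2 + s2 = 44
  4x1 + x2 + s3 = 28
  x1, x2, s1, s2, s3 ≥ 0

(0, 0), (7, 0), (6, 4), (1.5, 7.6), (0, 8.2)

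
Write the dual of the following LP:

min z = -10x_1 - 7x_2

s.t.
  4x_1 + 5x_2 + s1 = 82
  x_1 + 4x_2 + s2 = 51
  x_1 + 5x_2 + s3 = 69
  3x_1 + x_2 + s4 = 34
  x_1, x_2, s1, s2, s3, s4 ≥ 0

Primal min cᵀx s.t. Ax ≤ b, x ≥ 0  →  Dual max −bᵀy s.t. Aᵀy ≥ −c, y ≥ 0.

Maximize: z = -82y1 - 51y2 - 69y3 - 34y4

Subject to:
  4y1 + y2 + y3 + 3y4 ≥ 10
  5y1 + 4y2 + 5y3 + y4 ≥ 7
  y1, y2, y3, y4 ≥ 0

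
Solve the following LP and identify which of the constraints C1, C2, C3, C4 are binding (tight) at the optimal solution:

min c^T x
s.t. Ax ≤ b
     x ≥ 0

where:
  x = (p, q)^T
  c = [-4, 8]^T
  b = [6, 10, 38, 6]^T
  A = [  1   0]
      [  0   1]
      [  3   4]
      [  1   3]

At p = 6, q = 0, compute slack b - a·x for each constraint:
  C1: 6 − 6 = 0  (binding)
  C2: 10 − 0 = 10  (slack)
  C3: 38 − 18 = 20  (slack)
  C4: 6 − 6 = 0  (binding)

Optimal: p = 6, q = 0
Binding: C1, C4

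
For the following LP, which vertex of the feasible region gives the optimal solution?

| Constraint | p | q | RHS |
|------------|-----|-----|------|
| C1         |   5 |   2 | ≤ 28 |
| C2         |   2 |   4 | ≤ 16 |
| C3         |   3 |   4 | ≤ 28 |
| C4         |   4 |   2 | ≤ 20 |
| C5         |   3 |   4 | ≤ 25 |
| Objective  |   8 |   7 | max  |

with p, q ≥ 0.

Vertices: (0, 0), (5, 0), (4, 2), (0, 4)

Evaluate the objective at each vertex of the feasible region:
  z(0, 0) = 0
  z(5, 0) = 40
  z(4, 2) = 46  ←
  z(0, 4) = 28
The maximum is at p = 4, q = 2.

(4, 2)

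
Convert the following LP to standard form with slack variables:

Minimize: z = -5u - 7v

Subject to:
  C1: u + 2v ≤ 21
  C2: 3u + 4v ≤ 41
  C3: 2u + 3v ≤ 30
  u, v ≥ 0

min z = -5u - 7v

s.t.
  u + 2v + s1 = 21
  3u + 4v + s2 = 41
  2u + 3v + s3 = 30
  u, v, s1, s2, s3 ≥ 0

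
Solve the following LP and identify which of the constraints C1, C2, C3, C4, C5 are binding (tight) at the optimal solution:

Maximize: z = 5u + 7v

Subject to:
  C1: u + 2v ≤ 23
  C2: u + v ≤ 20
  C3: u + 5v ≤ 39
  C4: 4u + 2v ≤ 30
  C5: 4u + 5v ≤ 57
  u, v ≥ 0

At u = 4, v = 7, compute slack b - a·x for each constraint:
  C1: 23 − 18 = 5  (slack)
  C2: 20 − 11 = 9  (slack)
  C3: 39 − 39 = 0  (binding)
  C4: 30 − 30 = 0  (binding)
  C5: 57 − 51 = 6  (slack)

Optimal: u = 4, v = 7
Binding: C3, C4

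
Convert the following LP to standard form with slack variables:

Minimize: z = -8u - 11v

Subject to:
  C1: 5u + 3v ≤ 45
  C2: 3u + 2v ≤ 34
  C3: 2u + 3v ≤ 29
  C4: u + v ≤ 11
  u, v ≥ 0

min z = -8u - 11v

s.t.
  5u + 3v + s1 = 45
  3u + 2v + s2 = 34
  2u + 3v + s3 = 29
  u + v + s4 = 11
  u, v, s1, s2, s3, s4 ≥ 0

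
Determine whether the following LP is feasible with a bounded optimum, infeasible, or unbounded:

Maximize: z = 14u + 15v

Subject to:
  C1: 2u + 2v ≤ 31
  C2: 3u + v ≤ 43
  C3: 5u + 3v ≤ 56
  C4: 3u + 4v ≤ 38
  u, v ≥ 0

Feasible with a bounded optimal solution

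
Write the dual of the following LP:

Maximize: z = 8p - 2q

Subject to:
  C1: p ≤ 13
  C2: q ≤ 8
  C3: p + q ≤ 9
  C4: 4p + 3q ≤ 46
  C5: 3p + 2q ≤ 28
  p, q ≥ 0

Primal max cᵀx s.t. Ax ≤ b, x ≥ 0  →  Dual min bᵀy s.t. Aᵀy ≥ c, y ≥ 0.

Minimize: z = 13y1 + 8y2 + 9y3 + 46y4 + 28y5

Subject to:
  y1 + y3 + 4y4 + 3y5 ≥ 8
  y2 + y3 + 3y4 + 2y5 ≥ -2
  y1, y2, y3, y4, y5 ≥ 0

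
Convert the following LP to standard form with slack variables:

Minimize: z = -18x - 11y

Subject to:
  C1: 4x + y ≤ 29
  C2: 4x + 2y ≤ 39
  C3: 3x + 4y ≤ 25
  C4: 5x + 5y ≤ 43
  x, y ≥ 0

min z = -18x - 11y

s.t.
  4x + y + s1 = 29
  4x + 2y + s2 = 39
  3x + 4y + s3 = 25
  5x + 5y + s4 = 43
  x, y, s1, s2, s3, s4 ≥ 0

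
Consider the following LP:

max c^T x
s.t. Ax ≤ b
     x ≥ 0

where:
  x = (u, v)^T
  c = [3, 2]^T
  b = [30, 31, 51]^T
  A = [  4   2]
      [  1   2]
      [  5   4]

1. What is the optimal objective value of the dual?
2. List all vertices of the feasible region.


1. 27
2. (0, 0), (7.5, 0), (3, 9), (0, 12.75)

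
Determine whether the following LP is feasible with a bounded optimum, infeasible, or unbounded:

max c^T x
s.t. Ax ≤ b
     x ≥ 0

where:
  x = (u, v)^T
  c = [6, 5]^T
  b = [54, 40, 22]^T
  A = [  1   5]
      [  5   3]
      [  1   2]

Feasible with a bounded optimal solution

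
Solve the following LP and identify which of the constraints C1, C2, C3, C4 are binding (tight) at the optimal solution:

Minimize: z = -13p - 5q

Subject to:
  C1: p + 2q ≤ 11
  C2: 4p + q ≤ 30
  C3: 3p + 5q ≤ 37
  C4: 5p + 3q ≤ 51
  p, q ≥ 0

At p = 7, q = 2, compute slack b - a·x for each constraint:
  C1: 11 − 11 = 0  (binding)
  C2: 30 − 30 = 0  (binding)
  C3: 37 − 31 = 6  (slack)
  C4: 51 − 41 = 10  (slack)

Optimal: p = 7, q = 2
Binding: C1, C2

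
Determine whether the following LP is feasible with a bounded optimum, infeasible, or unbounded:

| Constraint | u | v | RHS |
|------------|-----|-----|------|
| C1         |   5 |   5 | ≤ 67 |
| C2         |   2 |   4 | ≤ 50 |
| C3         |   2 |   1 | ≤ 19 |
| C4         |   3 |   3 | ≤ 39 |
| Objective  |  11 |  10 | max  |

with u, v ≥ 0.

Feasible with a bounded optimal solution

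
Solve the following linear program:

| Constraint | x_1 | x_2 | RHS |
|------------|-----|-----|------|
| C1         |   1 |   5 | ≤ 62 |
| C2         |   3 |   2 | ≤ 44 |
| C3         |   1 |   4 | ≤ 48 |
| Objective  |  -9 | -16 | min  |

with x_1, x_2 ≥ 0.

Evaluate the objective at each vertex of the feasible region:
  z(0, 0) = 0
  z(14.67, 0) = -132
  z(8, 10) = -232  ←
  z(0, 12) = -192
The minimum is at x_1 = 8, x_2 = 10.

x_1 = 8, x_2 = 10, z = -232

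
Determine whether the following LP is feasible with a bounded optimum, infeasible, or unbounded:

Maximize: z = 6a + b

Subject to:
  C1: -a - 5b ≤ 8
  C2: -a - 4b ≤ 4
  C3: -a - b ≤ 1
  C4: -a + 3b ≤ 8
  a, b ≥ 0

Unbounded (objective can increase without bound)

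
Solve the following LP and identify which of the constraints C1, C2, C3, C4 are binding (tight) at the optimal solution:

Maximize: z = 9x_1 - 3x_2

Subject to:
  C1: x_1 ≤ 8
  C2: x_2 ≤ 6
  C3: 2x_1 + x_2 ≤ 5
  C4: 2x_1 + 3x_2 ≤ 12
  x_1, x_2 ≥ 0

At x_1 = 2.5, x_2 = 0, compute slack b - a·x for each constraint:
  C1: 8 − 2.5 = 5.5  (slack)
  C2: 6 − 0 = 6  (slack)
  C3: 5 − 5 = 0  (binding)
  C4: 12 − 5 = 7  (slack)

Optimal: x_1 = 2.5, x_2 = 0
Binding: C3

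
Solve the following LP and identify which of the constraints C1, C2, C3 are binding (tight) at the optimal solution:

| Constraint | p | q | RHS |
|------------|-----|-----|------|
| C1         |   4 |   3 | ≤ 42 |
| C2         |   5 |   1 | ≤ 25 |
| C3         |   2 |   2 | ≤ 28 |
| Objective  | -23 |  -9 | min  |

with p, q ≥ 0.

At p = 3, q = 10, compute slack b - a·x for each constraint:
  C1: 42 − 42 = 0  (binding)
  C2: 25 − 25 = 0  (binding)
  C3: 28 − 26 = 2  (slack)

Optimal: p = 3, q = 10
Binding: C1, C2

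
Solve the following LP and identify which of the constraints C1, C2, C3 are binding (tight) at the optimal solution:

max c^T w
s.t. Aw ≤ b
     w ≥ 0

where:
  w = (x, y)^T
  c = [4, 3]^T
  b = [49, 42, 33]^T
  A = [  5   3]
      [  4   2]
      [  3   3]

At x = 8, y = 3, compute slack b - a·x for each constraint:
  C1: 49 − 49 = 0  (binding)
  C2: 42 − 38 = 4  (slack)
  C3: 33 − 33 = 0  (binding)

Optimal: x = 8, y = 3
Binding: C1, C3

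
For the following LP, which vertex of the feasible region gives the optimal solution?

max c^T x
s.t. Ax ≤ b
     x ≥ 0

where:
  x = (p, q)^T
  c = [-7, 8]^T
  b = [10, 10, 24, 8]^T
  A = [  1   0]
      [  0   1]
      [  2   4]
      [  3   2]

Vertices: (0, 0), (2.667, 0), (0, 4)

Evaluate the objective at each vertex of the feasible region:
  z(0, 0) = 0
  z(2.667, 0) = -18.67
  z(0, 4) = 32  ←
The maximum is at p = 0, q = 4.

(0, 4)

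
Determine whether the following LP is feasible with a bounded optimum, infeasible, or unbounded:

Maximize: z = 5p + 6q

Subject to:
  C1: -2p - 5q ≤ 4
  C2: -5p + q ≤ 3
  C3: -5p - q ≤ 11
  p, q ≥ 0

Unbounded (objective can increase without bound)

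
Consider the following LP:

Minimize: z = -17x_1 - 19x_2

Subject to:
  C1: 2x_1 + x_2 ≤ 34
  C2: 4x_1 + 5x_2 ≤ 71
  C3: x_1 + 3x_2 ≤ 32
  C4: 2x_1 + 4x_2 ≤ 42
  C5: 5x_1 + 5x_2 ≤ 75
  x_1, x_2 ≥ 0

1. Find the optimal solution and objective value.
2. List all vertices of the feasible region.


1. x_1 = 9, x_2 = 6, z = -267
2. (0, 0), (15, 0), (9, 6), (0, 10.5)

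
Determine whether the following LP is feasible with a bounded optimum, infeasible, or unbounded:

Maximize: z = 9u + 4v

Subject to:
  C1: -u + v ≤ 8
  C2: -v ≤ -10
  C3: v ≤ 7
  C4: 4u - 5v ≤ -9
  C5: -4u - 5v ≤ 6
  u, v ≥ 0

Infeasible (no feasible solution exists)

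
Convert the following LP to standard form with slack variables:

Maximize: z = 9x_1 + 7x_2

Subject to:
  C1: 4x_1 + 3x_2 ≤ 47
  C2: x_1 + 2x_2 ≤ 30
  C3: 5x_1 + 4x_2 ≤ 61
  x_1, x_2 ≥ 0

max z = 9x_1 + 7x_2

s.t.
  4x_1 + 3x_2 + s1 = 47
  x_1 + 2x_2 + s2 = 30
  5x_1 + 4x_2 + s3 = 61
  x_1, x_2, s1, s2, s3 ≥ 0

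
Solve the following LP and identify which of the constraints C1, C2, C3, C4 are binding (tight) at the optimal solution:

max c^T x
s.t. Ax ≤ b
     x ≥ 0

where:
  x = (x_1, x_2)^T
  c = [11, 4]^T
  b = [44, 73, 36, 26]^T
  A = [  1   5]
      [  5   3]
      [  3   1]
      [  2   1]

At x_1 = 10, x_2 = 6, compute slack b - a·x for each constraint:
  C1: 44 − 40 = 4  (slack)
  C2: 73 − 68 = 5  (slack)
  C3: 36 − 36 = 0  (binding)
  C4: 26 − 26 = 0  (binding)

Optimal: x_1 = 10, x_2 = 6
Binding: C3, C4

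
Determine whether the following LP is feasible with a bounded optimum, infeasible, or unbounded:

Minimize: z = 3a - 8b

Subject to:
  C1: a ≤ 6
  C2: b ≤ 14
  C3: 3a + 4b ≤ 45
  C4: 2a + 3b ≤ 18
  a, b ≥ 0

Feasible with a bounded optimal solution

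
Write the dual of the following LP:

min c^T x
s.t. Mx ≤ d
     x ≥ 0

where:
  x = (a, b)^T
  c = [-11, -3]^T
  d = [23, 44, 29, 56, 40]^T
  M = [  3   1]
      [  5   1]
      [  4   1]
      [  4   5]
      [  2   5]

Primal min cᵀx s.t. Ax ≤ b, x ≥ 0  →  Dual max −bᵀy s.t. Aᵀy ≥ −c, y ≥ 0.

Maximize: z = -23y1 - 44y2 - 29y3 - 56y4 - 40y5

Subject to:
  3y1 + 5y2 + 4y3 + 4y4 + 2y5 ≥ 11
  y1 + y2 + y3 + 5y4 + 5y5 ≥ 3
  y1, y2, y3, y4, y5 ≥ 0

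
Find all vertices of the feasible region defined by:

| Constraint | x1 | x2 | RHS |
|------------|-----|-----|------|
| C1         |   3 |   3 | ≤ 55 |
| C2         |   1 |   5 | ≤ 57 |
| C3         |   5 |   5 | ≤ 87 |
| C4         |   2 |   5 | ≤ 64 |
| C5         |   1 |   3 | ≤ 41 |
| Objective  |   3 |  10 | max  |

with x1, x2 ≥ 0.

(0, 0), (17.4, 0), (7.667, 9.733), (7, 10), (0, 11.4)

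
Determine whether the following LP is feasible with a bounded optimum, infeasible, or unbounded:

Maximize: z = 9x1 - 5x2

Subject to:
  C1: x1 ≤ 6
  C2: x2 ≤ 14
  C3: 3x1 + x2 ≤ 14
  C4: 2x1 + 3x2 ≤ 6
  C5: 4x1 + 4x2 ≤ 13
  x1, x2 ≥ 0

Feasible with a bounded optimal solution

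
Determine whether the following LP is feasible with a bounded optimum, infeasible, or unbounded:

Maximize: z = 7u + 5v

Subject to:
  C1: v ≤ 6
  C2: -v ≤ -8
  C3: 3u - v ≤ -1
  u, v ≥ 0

Infeasible (no feasible solution exists)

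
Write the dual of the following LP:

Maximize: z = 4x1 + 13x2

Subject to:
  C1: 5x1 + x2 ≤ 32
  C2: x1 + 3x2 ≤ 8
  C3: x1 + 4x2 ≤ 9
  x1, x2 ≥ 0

Primal max cᵀx s.t. Ax ≤ b, x ≥ 0  →  Dual min bᵀy s.t. Aᵀy ≥ c, y ≥ 0.

Minimize: z = 32y1 + 8y2 + 9y3

Subject to:
  5y1 + y2 + y3 ≥ 4
  y1 + 3y2 + 4y3 ≥ 13
  y1, y2, y3 ≥ 0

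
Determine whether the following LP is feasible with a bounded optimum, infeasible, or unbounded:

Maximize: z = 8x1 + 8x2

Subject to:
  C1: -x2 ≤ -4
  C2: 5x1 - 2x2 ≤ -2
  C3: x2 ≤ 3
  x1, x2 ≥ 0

Infeasible (no feasible solution exists)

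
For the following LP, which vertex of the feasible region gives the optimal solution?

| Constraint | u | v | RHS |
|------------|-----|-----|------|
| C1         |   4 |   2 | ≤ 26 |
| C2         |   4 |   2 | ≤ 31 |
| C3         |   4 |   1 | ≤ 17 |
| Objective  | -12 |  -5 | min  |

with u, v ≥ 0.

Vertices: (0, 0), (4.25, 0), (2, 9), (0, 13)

Evaluate the objective at each vertex of the feasible region:
  z(0, 0) = 0
  z(4.25, 0) = -51
  z(2, 9) = -69  ←
  z(0, 13) = -65
The minimum is at u = 2, v = 9.

(2, 9)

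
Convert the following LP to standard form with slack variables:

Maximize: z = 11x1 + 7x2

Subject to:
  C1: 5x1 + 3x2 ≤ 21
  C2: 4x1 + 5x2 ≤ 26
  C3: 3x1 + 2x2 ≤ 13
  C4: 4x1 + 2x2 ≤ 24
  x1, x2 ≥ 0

max z = 11x1 + 7x2

s.t.
  5x1 + 3x2 + s1 = 21
  4x1 + 5x2 + s2 = 26
  3x1 + 2x2 + s3 = 13
  4x1 + 2x2 + s4 = 24
  x1, x2, s1, s2, s3, s4 ≥ 0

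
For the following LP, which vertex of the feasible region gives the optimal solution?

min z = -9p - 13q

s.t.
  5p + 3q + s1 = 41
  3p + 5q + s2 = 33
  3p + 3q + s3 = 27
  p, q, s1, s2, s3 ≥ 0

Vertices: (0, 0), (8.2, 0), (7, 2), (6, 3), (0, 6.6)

Evaluate the objective at each vertex of the feasible region:
  z(0, 0) = 0
  z(8.2, 0) = -73.8
  z(7, 2) = -89
  z(6, 3) = -93  ←
  z(0, 6.6) = -85.8
The minimum is at p = 6, q = 3.

(6, 3)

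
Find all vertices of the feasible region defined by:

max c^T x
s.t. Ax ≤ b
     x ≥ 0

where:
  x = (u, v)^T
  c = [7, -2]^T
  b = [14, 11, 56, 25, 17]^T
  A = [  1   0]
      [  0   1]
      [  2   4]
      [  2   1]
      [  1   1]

(0, 0), (12.5, 0), (8, 9), (6, 11), (0, 11)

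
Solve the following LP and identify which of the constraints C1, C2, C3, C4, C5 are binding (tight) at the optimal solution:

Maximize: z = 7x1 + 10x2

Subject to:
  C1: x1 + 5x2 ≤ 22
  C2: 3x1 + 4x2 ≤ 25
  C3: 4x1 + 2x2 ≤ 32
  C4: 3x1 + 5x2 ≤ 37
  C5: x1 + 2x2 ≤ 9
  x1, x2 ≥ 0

At x1 = 7, x2 = 1, compute slack b - a·x for each constraint:
  C1: 22 − 12 = 10  (slack)
  C2: 25 − 25 = 0  (binding)
  C3: 32 − 30 = 2  (slack)
  C4: 37 − 26 = 11  (slack)
  C5: 9 − 9 = 0  (binding)

Optimal: x1 = 7, x2 = 1
Binding: C2, C5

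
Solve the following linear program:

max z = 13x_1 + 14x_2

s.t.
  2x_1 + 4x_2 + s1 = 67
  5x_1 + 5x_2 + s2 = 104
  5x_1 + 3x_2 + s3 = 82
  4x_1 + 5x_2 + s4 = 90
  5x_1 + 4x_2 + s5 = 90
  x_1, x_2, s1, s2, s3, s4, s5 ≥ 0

Evaluate the objective at each vertex of the feasible region:
  z(0, 0) = 0
  z(16.4, 0) = 213.2
  z(11.6, 8) = 262.8
  z(10, 10) = 270  ←
  z(4.167, 14.67) = 259.5
  z(0, 16.75) = 234.5
The maximum is at x_1 = 10, x_2 = 10.

x_1 = 10, x_2 = 10, z = 270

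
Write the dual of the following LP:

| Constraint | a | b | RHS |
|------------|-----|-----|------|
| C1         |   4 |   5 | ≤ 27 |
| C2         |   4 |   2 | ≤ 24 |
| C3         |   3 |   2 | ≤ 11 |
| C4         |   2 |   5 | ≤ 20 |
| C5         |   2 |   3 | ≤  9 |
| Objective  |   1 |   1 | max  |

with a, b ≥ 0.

Primal max cᵀx s.t. Ax ≤ b, x ≥ 0  →  Dual min bᵀy s.t. Aᵀy ≥ c, y ≥ 0.

Minimize: z = 27y1 + 24y2 + 11y3 + 20y4 + 9y5

Subject to:
  4y1 + 4y2 + 3y3 + 2y4 + 2y5 ≥ 1
  5y1 + 2y2 + 2y3 + 5y4 + 3y5 ≥ 1
  y1, y2, y3, y4, y5 ≥ 0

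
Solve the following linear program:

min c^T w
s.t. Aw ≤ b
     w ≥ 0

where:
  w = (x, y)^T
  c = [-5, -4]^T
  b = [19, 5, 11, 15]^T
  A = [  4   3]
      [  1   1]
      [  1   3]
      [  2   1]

Evaluate the objective at each vertex of the feasible region:
  z(0, 0) = 0
  z(4.75, 0) = -23.75
  z(4, 1) = -24  ←
  z(2, 3) = -22
  z(0, 3.667) = -14.67
The minimum is at x = 4, y = 1.

x = 4, y = 1, z = -24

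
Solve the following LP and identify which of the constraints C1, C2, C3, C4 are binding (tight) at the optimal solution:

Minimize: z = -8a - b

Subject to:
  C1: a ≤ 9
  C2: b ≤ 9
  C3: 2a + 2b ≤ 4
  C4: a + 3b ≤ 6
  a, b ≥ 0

At a = 2, b = 0, compute slack b - a·x for each constraint:
  C1: 9 − 2 = 7  (slack)
  C2: 9 − 0 = 9  (slack)
  C3: 4 − 4 = 0  (binding)
  C4: 6 − 2 = 4  (slack)

Optimal: a = 2, b = 0
Binding: C3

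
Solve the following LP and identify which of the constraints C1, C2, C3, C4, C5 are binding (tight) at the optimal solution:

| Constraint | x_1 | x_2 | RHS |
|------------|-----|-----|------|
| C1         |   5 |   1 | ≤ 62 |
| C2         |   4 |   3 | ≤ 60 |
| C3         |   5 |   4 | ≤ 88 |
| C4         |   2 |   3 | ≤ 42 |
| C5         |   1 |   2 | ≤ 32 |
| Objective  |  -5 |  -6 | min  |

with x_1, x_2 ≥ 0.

At x_1 = 9, x_2 = 8, compute slack b - a·x for each constraint:
  C1: 62 − 53 = 9  (slack)
  C2: 60 − 60 = 0  (binding)
  C3: 88 − 77 = 11  (slack)
  C4: 42 − 42 = 0  (binding)
  C5: 32 − 25 = 7  (slack)

Optimal: x_1 = 9, x_2 = 8
Binding: C2, C4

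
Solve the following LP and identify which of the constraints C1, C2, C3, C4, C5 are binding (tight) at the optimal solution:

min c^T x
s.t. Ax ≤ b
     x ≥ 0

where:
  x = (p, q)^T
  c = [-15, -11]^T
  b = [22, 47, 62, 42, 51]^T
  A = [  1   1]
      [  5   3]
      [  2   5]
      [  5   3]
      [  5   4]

At p = 3, q = 9, compute slack b - a·x for each constraint:
  C1: 22 − 12 = 10  (slack)
  C2: 47 − 42 = 5  (slack)
  C3: 62 − 51 = 11  (slack)
  C4: 42 − 42 = 0  (binding)
  C5: 51 − 51 = 0  (binding)

Optimal: p = 3, q = 9
Binding: C4, C5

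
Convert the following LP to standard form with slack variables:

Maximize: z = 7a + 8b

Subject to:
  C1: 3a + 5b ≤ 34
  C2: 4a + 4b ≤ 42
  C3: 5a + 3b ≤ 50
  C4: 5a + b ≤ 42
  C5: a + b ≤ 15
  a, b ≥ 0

max z = 7a + 8b

s.t.
  3a + 5b + s1 = 34
  4a + 4b + s2 = 42
  5a + 3b + s3 = 50
  5a + b + s4 = 42
  a + b + s5 = 15
  a, b, s1, s2, s3, s4, s5 ≥ 0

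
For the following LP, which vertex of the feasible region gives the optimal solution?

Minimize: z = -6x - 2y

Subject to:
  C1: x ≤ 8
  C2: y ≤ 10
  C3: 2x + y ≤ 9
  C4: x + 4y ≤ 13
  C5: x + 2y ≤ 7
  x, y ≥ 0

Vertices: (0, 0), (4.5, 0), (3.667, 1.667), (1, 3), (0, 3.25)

Evaluate the objective at each vertex of the feasible region:
  z(0, 0) = 0
  z(4.5, 0) = -27  ←
  z(3.667, 1.667) = -25.33
  z(1, 3) = -12
  z(0, 3.25) = -6.5
The minimum is at x = 4.5, y = 0.

(4.5, 0)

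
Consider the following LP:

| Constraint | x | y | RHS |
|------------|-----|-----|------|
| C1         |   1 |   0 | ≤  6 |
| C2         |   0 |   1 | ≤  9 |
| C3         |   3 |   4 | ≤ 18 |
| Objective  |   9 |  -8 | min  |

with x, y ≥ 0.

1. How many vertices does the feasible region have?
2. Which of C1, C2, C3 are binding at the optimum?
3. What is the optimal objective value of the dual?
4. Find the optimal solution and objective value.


1. 3
2. C3
3. -36
4. x = 0, y = 4.5, z = -36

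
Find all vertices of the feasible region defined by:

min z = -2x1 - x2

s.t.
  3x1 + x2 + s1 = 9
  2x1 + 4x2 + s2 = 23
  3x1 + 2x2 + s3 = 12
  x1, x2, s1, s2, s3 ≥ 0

(0, 0), (3, 0), (2, 3), (0.25, 5.625), (0, 5.75)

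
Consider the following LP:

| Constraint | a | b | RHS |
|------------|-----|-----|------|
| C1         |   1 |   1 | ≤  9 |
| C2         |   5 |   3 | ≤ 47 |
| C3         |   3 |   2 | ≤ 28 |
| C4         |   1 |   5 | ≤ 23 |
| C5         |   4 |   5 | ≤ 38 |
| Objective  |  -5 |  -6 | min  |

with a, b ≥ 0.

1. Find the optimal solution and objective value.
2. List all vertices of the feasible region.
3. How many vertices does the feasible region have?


1. a = 7, b = 2, z = -47
2. (0, 0), (9, 0), (7, 2), (5, 3.6), (0, 4.6)
3. 5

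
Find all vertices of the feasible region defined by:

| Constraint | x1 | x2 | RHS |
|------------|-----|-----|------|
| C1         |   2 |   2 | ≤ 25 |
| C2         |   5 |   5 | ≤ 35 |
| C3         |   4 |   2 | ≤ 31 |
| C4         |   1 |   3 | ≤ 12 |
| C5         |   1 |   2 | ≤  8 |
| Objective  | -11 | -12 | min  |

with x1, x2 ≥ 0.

(0, 0), (7, 0), (6, 1), (0, 4)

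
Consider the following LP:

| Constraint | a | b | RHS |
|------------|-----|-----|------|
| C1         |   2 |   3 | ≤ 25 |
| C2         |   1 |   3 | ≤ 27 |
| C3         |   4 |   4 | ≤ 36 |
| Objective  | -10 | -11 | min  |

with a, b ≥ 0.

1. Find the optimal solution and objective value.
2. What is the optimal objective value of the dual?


1. a = 2, b = 7, z = -97
2. -97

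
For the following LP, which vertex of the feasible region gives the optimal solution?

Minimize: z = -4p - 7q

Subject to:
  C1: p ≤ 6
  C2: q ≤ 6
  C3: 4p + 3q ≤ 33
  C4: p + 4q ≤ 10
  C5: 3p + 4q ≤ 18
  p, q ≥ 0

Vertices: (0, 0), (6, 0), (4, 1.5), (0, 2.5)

Evaluate the objective at each vertex of the feasible region:
  z(0, 0) = 0
  z(6, 0) = -24
  z(4, 1.5) = -26.5  ←
  z(0, 2.5) = -17.5
The minimum is at p = 4, q = 1.5.

(4, 1.5)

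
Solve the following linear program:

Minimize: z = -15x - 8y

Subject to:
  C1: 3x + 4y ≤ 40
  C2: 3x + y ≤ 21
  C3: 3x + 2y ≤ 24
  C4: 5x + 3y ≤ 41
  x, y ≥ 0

Evaluate the objective at each vertex of the feasible region:
  z(0, 0) = 0
  z(7, 0) = -105
  z(6, 3) = -114  ←
  z(2.667, 8) = -104
  z(0, 10) = -80
The minimum is at x = 6, y = 3.

x = 6, y = 3, z = -114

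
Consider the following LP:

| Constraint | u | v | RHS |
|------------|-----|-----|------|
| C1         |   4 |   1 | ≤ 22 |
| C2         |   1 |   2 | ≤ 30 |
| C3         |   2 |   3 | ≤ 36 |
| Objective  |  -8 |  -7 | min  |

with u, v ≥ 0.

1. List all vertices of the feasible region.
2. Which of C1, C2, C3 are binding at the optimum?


1. (0, 0), (5.5, 0), (3, 10), (0, 12)
2. C1, C3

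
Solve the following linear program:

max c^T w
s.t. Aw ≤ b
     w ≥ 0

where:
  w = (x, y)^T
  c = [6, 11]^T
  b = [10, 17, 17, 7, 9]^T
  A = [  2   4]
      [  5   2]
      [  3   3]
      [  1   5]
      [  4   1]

Evaluate the objective at each vertex of the feasible region:
  z(0, 0) = 0
  z(2.25, 0) = 13.5
  z(2, 1) = 23  ←
  z(0, 1.4) = 15.4
The maximum is at x = 2, y = 1.

x = 2, y = 1, z = 23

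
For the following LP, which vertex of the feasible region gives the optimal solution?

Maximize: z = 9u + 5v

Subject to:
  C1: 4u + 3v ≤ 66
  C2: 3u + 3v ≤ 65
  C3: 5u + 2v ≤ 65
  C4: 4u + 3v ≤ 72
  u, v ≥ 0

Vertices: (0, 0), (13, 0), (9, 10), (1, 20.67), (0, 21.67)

Evaluate the objective at each vertex of the feasible region:
  z(0, 0) = 0
  z(13, 0) = 117
  z(9, 10) = 131  ←
  z(1, 20.67) = 112.3
  z(0, 21.67) = 108.3
The maximum is at u = 9, v = 10.

(9, 10)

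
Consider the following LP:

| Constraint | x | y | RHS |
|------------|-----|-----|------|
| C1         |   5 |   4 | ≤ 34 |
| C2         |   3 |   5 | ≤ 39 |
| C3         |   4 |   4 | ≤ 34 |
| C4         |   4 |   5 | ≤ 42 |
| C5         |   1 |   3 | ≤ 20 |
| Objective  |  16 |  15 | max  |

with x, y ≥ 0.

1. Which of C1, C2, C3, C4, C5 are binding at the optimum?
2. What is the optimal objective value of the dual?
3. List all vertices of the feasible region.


1. C1, C5
2. 122
3. (0, 0), (6.8, 0), (2, 6), (0, 6.667)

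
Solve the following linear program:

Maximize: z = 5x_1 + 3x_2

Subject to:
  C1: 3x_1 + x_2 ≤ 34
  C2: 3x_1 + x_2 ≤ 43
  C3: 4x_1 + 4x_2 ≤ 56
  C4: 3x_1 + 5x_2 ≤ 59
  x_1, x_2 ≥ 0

Evaluate the objective at each vertex of the feasible region:
  z(0, 0) = 0
  z(11.33, 0) = 56.67
  z(10, 4) = 62  ←
  z(5.5, 8.5) = 53
  z(0, 11.8) = 35.4
The maximum is at x_1 = 10, x_2 = 4.

x_1 = 10, x_2 = 4, z = 62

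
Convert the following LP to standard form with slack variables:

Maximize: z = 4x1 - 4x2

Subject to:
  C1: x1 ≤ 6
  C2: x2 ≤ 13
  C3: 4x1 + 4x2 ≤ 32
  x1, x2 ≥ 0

max z = 4x1 - 4x2

s.t.
  x1 + s1 = 6
  x2 + s2 = 13
  4x1 + 4x2 + s3 = 32
  x1, x2, s1, s2, s3 ≥ 0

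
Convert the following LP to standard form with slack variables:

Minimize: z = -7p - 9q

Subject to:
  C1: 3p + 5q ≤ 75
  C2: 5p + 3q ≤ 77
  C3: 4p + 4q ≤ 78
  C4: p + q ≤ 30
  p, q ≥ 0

min z = -7p - 9q

s.t.
  3p + 5q + s1 = 75
  5p + 3q + s2 = 77
  4p + 4q + s3 = 78
  p + q + s4 = 30
  p, q, s1, s2, s3, s4 ≥ 0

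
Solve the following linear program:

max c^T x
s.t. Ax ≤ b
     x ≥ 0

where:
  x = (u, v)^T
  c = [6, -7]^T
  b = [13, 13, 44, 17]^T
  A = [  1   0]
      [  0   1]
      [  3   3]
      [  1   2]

Evaluate the objective at each vertex of the feasible region:
  z(0, 0) = 0
  z(13, 0) = 78  ←
  z(13, 1.667) = 66.33
  z(12.33, 2.333) = 57.67
  z(0, 8.5) = -59.5
The maximum is at u = 13, v = 0.

u = 13, v = 0, z = 78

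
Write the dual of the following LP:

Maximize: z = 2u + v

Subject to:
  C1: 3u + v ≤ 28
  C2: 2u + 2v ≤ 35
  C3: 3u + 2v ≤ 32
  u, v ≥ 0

Primal max cᵀx s.t. Ax ≤ b, x ≥ 0  →  Dual min bᵀy s.t. Aᵀy ≥ c, y ≥ 0.

Minimize: z = 28y1 + 35y2 + 32y3

Subject to:
  3y1 + 2y2 + 3y3 ≥ 2
  y1 + 2y2 + 2y3 ≥ 1
  y1, y2, y3 ≥ 0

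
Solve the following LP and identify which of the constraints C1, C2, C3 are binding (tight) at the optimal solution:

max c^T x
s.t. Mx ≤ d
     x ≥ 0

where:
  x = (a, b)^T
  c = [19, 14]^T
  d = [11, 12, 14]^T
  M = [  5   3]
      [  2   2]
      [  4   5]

At a = 1, b = 2, compute slack b - a·x for each constraint:
  C1: 11 − 11 = 0  (binding)
  C2: 12 − 6 = 6  (slack)
  C3: 14 − 14 = 0  (binding)

Optimal: a = 1, b = 2
Binding: C1, C3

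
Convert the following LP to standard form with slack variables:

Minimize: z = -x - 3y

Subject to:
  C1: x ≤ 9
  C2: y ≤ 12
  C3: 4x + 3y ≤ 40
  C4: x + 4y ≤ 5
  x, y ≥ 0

min z = -x - 3y

s.t.
  x + s1 = 9
  y + s2 = 12
  4x + 3y + s3 = 40
  x + 4y + s4 = 5
  x, y, s1, s2, s3, s4 ≥ 0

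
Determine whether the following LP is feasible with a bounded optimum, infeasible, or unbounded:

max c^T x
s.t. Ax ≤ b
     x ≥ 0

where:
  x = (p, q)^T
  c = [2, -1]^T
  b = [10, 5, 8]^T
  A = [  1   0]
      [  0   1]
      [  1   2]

Feasible with a bounded optimal solution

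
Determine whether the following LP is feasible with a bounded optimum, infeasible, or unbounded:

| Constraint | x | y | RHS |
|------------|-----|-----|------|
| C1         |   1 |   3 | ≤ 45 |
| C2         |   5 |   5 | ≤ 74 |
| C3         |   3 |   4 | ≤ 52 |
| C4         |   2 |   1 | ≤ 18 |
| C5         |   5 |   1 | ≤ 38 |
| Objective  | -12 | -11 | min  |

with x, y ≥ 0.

Feasible with a bounded optimal solution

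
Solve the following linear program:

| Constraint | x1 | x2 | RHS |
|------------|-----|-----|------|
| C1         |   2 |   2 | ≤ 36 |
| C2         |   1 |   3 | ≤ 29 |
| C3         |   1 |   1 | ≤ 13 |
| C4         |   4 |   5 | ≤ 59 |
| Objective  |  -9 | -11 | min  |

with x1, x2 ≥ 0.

Evaluate the objective at each vertex of the feasible region:
  z(0, 0) = 0
  z(13, 0) = -117
  z(6, 7) = -131  ←
  z(4.571, 8.143) = -130.7
  z(0, 9.667) = -106.3
The minimum is at x1 = 6, x2 = 7.

x1 = 6, x2 = 7, z = -131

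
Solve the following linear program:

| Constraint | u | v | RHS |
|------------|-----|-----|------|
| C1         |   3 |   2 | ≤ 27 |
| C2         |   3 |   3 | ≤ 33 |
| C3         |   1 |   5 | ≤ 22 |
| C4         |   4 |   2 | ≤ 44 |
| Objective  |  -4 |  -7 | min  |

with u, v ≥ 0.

Evaluate the objective at each vertex of the feasible region:
  z(0, 0) = 0
  z(9, 0) = -36
  z(7, 3) = -49  ←
  z(0, 4.4) = -30.8
The minimum is at u = 7, v = 3.

u = 7, v = 3, z = -49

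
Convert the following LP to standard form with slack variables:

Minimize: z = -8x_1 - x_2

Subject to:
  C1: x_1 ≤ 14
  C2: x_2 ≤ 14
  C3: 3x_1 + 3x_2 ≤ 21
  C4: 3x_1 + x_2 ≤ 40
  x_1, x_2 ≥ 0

min z = -8x_1 - x_2

s.t.
  x_1 + s1 = 14
  x_2 + s2 = 14
  3x_1 + 3x_2 + s3 = 21
  3x_1 + x_2 + s4 = 40
  x_1, x_2, s1, s2, s3, s4 ≥ 0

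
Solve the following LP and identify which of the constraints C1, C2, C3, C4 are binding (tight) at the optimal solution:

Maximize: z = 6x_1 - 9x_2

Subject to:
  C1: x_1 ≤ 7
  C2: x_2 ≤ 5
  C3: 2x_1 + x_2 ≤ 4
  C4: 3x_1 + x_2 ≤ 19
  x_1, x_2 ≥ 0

At x_1 = 2, x_2 = 0, compute slack b - a·x for each constraint:
  C1: 7 − 2 = 5  (slack)
  C2: 5 − 0 = 5  (slack)
  C3: 4 − 4 = 0  (binding)
  C4: 19 − 6 = 13  (slack)

Optimal: x_1 = 2, x_2 = 0
Binding: C3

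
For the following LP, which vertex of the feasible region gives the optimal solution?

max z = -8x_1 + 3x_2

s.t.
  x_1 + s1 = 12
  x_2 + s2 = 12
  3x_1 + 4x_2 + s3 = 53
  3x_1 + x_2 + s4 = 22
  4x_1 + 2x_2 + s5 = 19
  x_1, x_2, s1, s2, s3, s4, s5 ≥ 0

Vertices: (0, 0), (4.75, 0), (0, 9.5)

Evaluate the objective at each vertex of the feasible region:
  z(0, 0) = 0
  z(4.75, 0) = -38
  z(0, 9.5) = 28.5  ←
The maximum is at x_1 = 0, x_2 = 9.5.

(0, 9.5)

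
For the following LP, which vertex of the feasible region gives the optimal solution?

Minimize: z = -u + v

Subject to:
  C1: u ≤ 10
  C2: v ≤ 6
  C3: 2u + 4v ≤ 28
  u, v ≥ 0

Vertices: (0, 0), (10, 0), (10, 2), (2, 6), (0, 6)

Evaluate the objective at each vertex of the feasible region:
  z(0, 0) = 0
  z(10, 0) = -10  ←
  z(10, 2) = -8
  z(2, 6) = 4
  z(0, 6) = 6
The minimum is at u = 10, v = 0.

(10, 0)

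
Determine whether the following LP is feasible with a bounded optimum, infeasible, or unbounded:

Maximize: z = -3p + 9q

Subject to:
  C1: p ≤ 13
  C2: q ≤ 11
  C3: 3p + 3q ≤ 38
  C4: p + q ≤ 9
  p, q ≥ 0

Feasible with a bounded optimal solution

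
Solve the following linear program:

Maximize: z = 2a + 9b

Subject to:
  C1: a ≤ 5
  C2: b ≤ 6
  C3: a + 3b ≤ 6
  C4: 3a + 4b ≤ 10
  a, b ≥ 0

Evaluate the objective at each vertex of the feasible region:
  z(0, 0) = 0
  z(3.333, 0) = 6.667
  z(1.2, 1.6) = 16.8
  z(0, 2) = 18  ←
The maximum is at a = 0, b = 2.

a = 0, b = 2, z = 18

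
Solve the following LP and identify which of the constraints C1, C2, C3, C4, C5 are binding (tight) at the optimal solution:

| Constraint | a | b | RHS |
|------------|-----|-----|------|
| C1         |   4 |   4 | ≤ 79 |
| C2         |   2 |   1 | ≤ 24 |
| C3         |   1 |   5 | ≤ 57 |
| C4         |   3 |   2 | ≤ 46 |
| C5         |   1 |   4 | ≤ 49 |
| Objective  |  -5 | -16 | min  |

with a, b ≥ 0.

At a = 7, b = 10, compute slack b - a·x for each constraint:
  C1: 79 − 68 = 11  (slack)
  C2: 24 − 24 = 0  (binding)
  C3: 57 − 57 = 0  (binding)
  C4: 46 − 41 = 5  (slack)
  C5: 49 − 47 = 2  (slack)

Optimal: a = 7, b = 10
Binding: C2, C3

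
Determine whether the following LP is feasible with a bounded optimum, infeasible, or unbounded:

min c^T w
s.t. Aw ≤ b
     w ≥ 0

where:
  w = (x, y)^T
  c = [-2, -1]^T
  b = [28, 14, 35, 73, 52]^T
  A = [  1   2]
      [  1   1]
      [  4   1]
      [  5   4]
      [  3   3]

Feasible with a bounded optimal solution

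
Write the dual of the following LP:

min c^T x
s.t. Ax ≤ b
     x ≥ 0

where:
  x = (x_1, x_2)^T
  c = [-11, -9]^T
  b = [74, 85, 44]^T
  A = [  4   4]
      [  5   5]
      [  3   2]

Primal min cᵀx s.t. Ax ≤ b, x ≥ 0  →  Dual max −bᵀy s.t. Aᵀy ≥ −c, y ≥ 0.

Maximize: z = -74y1 - 85y2 - 44y3

Subject to:
  4y1 + 5y2 + 3y3 ≥ 11
  4y1 + 5y2 + 2y3 ≥ 9
  y1, y2, y3 ≥ 0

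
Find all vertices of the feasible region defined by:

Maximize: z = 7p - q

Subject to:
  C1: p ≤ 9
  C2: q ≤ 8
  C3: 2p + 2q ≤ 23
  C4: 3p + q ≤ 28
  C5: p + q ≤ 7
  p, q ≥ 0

(0, 0), (7, 0), (0, 7)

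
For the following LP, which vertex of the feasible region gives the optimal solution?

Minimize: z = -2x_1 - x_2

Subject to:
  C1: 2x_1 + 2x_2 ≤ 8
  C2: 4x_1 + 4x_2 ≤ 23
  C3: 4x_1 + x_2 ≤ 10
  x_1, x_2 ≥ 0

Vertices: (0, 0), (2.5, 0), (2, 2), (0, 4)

Evaluate the objective at each vertex of the feasible region:
  z(0, 0) = 0
  z(2.5, 0) = -5
  z(2, 2) = -6  ←
  z(0, 4) = -4
The minimum is at x_1 = 2, x_2 = 2.

(2, 2)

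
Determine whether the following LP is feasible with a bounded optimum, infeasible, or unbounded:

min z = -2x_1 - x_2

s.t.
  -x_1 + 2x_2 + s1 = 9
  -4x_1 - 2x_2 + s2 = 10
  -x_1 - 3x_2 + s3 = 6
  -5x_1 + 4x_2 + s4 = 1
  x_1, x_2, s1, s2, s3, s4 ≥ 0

Unbounded (objective can decrease without bound)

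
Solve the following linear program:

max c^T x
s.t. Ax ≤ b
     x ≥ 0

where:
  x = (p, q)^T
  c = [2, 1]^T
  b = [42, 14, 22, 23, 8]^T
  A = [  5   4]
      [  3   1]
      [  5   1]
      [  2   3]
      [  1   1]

Evaluate the objective at each vertex of the feasible region:
  z(0, 0) = 0
  z(4.4, 0) = 8.8
  z(4, 2) = 10
  z(3, 5) = 11  ←
  z(1, 7) = 9
  z(0, 7.667) = 7.667
The maximum is at p = 3, q = 5.

p = 3, q = 5, z = 11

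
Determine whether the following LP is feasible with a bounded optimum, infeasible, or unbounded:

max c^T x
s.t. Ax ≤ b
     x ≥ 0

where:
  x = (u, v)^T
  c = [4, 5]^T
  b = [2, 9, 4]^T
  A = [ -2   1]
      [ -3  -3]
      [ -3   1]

Unbounded (objective can increase without bound)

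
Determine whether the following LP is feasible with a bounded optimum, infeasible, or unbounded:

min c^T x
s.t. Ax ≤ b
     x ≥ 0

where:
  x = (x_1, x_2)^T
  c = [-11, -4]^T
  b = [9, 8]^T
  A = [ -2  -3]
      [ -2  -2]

Unbounded (objective can decrease without bound)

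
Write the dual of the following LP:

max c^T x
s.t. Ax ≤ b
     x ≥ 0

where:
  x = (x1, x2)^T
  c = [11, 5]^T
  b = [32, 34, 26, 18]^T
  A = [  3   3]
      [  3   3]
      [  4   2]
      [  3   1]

Primal max cᵀx s.t. Ax ≤ b, x ≥ 0  →  Dual min bᵀy s.t. Aᵀy ≥ c, y ≥ 0.

Minimize: z = 32y1 + 34y2 + 26y3 + 18y4

Subject to:
  3y1 + 3y2 + 4y3 + 3y4 ≥ 11
  3y1 + 3y2 + 2y3 + y4 ≥ 5
  y1, y2, y3, y4 ≥ 0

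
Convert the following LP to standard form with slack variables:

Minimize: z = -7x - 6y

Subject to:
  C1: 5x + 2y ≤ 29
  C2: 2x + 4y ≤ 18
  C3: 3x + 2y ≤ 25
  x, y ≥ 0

min z = -7x - 6y

s.t.
  5x + 2y + s1 = 29
  2x + 4y + s2 = 18
  3x + 2y + s3 = 25
  x, y, s1, s2, s3 ≥ 0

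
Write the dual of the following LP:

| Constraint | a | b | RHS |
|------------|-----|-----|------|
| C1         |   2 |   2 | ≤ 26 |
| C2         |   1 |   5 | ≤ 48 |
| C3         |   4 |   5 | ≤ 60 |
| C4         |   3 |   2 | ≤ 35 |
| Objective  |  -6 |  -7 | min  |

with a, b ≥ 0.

Primal min cᵀx s.t. Ax ≤ b, x ≥ 0  →  Dual max −bᵀy s.t. Aᵀy ≥ −c, y ≥ 0.

Maximize: z = -26y1 - 48y2 - 60y3 - 35y4

Subject to:
  2y1 + y2 + 4y3 + 3y4 ≥ 6
  2y1 + 5y2 + 5y3 + 2y4 ≥ 7
  y1, y2, y3, y4 ≥ 0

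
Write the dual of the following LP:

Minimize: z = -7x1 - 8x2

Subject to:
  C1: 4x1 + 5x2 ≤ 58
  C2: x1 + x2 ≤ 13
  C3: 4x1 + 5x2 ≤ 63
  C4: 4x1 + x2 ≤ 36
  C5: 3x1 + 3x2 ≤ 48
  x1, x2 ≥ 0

Primal min cᵀx s.t. Ax ≤ b, x ≥ 0  →  Dual max −bᵀy s.t. Aᵀy ≥ −c, y ≥ 0.

Maximize: z = -58y1 - 13y2 - 63y3 - 36y4 - 48y5

Subject to:
  4y1 + y2 + 4y3 + 4y4 + 3y5 ≥ 7
  5y1 + y2 + 5y3 + y4 + 3y5 ≥ 8
  y1, y2, y3, y4, y5 ≥ 0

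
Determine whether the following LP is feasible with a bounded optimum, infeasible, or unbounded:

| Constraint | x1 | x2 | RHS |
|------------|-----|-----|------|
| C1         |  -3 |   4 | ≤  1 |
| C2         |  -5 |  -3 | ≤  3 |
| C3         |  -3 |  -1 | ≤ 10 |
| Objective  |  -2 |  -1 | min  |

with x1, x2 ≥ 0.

Unbounded (objective can decrease without bound)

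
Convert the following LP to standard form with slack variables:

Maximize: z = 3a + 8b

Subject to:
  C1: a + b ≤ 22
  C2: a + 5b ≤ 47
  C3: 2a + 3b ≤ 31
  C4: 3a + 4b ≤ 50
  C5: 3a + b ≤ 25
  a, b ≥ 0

max z = 3a + 8b

s.t.
  a + b + s1 = 22
  a + 5b + s2 = 47
  2a + 3b + s3 = 31
  3a + 4b + s4 = 50
  3a + b + s5 = 25
  a, b, s1, s2, s3, s4, s5 ≥ 0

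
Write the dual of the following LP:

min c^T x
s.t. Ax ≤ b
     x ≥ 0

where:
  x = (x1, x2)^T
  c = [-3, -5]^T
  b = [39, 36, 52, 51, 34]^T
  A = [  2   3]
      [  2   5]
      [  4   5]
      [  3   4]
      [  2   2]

Primal min cᵀx s.t. Ax ≤ b, x ≥ 0  →  Dual max −bᵀy s.t. Aᵀy ≥ −c, y ≥ 0.

Maximize: z = -39y1 - 36y2 - 52y3 - 51y4 - 34y5

Subject to:
  2y1 + 2y2 + 4y3 + 3y4 + 2y5 ≥ 3
  3y1 + 5y2 + 5y3 + 4y4 + 2y5 ≥ 5
  y1, y2, y3, y4, y5 ≥ 0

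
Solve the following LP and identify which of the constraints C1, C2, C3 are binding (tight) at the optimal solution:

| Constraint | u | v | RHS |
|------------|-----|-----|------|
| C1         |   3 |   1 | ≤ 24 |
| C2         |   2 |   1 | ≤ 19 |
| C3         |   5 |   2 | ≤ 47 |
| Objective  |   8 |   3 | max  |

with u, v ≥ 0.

At u = 5, v = 9, compute slack b - a·x for each constraint:
  C1: 24 − 24 = 0  (binding)
  C2: 19 − 19 = 0  (binding)
  C3: 47 − 43 = 4  (slack)

Optimal: u = 5, v = 9
Binding: C1, C2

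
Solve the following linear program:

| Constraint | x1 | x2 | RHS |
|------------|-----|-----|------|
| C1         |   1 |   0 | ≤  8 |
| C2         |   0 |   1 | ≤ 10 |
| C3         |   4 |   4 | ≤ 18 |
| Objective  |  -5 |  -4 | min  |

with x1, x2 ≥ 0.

Evaluate the objective at each vertex of the feasible region:
  z(0, 0) = 0
  z(4.5, 0) = -22.5  ←
  z(0, 4.5) = -18
The minimum is at x1 = 4.5, x2 = 0.

x1 = 4.5, x2 = 0, z = -22.5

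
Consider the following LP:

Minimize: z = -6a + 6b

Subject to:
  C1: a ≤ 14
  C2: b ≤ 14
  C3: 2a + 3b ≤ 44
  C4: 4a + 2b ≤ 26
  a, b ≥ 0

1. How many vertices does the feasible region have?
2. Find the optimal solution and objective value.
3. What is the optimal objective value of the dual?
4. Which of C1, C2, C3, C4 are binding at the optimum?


1. 3
2. a = 6.5, b = 0, z = -39
3. -39
4. C4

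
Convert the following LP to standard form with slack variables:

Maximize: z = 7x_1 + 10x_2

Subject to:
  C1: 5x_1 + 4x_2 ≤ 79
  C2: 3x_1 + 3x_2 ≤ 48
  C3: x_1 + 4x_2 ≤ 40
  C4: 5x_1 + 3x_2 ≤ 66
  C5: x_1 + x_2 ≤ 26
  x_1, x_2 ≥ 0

max z = 7x_1 + 10x_2

s.t.
  5x_1 + 4x_2 + s1 = 79
  3x_1 + 3x_2 + s2 = 48
  x_1 + 4x_2 + s3 = 40
  5x_1 + 3x_2 + s4 = 66
  x_1 + x_2 + s5 = 26
  x_1, x_2, s1, s2, s3, s4, s5 ≥ 0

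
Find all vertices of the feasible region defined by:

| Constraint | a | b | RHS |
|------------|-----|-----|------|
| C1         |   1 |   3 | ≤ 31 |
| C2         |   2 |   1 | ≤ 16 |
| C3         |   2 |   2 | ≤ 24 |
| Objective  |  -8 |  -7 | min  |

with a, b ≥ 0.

(0, 0), (8, 0), (4, 8), (2.5, 9.5), (0, 10.33)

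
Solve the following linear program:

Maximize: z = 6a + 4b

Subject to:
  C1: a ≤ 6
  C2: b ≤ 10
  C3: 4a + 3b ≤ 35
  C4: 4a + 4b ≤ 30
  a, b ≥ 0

Evaluate the objective at each vertex of the feasible region:
  z(0, 0) = 0
  z(6, 0) = 36
  z(6, 1.5) = 42  ←
  z(0, 7.5) = 30
The maximum is at a = 6, b = 1.5.

a = 6, b = 1.5, z = 42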